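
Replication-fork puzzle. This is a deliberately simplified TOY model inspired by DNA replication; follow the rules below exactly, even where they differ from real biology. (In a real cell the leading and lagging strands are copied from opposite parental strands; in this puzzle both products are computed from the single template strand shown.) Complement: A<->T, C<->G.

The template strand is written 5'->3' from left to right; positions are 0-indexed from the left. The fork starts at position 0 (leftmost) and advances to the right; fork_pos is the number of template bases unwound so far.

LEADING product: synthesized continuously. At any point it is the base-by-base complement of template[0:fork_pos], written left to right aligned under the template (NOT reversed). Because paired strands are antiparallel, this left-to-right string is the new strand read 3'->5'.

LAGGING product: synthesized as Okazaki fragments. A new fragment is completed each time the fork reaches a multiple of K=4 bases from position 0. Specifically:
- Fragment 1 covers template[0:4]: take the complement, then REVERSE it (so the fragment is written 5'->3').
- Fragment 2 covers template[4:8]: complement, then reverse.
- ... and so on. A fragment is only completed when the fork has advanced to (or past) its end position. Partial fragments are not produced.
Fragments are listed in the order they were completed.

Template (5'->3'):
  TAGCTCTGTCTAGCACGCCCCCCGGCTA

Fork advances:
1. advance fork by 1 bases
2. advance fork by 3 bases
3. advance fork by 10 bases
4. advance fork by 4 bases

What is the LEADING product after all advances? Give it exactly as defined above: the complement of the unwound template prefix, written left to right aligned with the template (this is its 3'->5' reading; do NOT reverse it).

Step 1: advance 1 -> fork_pos = 0 + 1 = 1.
Step 2: advance 3 -> fork_pos = 1 + 3 = 4.
Step 3: advance 10 -> fork_pos = 4 + 10 = 14.
Step 4: advance 4 -> fork_pos = 14 + 4 = 18.
Unwound prefix: template[0:18] = TAGCTCTGTCTAGCACGC
Complement it base by base (A<->T, C<->G), keeping left-to-right order:
  [0:5] TAGCT -> ATCGA
  [5:10] CTGTC -> GACAG
  [10:15] TAGCA -> ATCGT
  [15:18] CGC -> GCG
Concatenate: ATCGAGACAGATCGTGCG (length 18; written aligned with the template, i.e. 3'->5').

Answer: ATCGAGACAGATCGTGCG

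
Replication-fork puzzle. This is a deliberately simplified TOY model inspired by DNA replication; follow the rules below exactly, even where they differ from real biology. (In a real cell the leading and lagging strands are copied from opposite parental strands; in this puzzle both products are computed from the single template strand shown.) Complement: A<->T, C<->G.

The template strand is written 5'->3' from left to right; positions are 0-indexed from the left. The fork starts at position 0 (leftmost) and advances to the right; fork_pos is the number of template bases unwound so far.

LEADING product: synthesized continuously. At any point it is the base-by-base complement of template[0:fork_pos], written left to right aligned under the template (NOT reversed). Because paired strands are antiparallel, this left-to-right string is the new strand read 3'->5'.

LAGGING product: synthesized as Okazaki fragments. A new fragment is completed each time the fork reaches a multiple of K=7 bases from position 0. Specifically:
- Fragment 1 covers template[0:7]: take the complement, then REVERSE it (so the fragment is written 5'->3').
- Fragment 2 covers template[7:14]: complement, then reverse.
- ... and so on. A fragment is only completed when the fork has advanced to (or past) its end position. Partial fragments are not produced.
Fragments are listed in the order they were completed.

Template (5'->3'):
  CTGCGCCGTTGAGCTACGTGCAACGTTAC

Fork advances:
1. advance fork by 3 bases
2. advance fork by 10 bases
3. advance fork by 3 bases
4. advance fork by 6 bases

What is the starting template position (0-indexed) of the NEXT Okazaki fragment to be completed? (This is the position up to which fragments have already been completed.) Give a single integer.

Step 1: advance 3 -> fork_pos = 0 + 3 = 3. Next multiple of 7 is 7 (not reached); still 0 fragment(s).
Step 2: advance 10 -> fork_pos = 3 + 10 = 13. Reached multiple(s) of 7: 7 -> fragment 1 completed (1 total).
Step 3: advance 3 -> fork_pos = 13 + 3 = 16. Reached multiple(s) of 7: 14 -> fragment 2 completed (2 total).
Step 4: advance 6 -> fork_pos = 16 + 6 = 22. Reached multiple(s) of 7: 21 -> fragment 3 completed (3 total).
3 fragment(s) completed, covering template[0:21] (3 x 7 = 21). The next fragment, fragment 4, covers template[21:28], so it starts at position 21.

Answer: 21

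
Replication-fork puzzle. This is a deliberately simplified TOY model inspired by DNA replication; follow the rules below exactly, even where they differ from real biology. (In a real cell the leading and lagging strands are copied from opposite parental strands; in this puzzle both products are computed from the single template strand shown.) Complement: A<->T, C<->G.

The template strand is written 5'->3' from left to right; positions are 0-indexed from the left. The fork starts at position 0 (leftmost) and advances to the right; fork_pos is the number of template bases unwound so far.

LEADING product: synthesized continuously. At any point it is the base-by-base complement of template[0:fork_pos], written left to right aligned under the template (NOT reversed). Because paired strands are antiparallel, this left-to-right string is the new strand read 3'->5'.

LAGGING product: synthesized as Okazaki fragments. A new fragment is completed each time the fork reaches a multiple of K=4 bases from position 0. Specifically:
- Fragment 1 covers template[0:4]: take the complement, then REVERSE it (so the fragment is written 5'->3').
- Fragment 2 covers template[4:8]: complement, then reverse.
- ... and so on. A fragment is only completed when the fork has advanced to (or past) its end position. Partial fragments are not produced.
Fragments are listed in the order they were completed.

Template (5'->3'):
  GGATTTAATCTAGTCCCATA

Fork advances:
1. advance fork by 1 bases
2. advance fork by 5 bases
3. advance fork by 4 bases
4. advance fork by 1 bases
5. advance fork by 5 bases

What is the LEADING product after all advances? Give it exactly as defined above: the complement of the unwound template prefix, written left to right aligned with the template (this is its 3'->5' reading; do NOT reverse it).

Answer: CCTAAATTAGATCAGG

Derivation:
Step 1: advance 1 -> fork_pos = 0 + 1 = 1.
Step 2: advance 5 -> fork_pos = 1 + 5 = 6.
Step 3: advance 4 -> fork_pos = 6 + 4 = 10.
Step 4: advance 1 -> fork_pos = 10 + 1 = 11.
Step 5: advance 5 -> fork_pos = 11 + 5 = 16.
Unwound prefix: template[0:16] = GGATTTAATCTAGTCC
Complement it base by base (A<->T, C<->G), keeping left-to-right order:
  [0:5] GGATT -> CCTAA
  [5:10] TAATC -> ATTAG
  [10:15] TAGTC -> ATCAG
  [15:16] C -> G
Concatenate: CCTAAATTAGATCAGG (length 16; written aligned with the template, i.e. 3'->5').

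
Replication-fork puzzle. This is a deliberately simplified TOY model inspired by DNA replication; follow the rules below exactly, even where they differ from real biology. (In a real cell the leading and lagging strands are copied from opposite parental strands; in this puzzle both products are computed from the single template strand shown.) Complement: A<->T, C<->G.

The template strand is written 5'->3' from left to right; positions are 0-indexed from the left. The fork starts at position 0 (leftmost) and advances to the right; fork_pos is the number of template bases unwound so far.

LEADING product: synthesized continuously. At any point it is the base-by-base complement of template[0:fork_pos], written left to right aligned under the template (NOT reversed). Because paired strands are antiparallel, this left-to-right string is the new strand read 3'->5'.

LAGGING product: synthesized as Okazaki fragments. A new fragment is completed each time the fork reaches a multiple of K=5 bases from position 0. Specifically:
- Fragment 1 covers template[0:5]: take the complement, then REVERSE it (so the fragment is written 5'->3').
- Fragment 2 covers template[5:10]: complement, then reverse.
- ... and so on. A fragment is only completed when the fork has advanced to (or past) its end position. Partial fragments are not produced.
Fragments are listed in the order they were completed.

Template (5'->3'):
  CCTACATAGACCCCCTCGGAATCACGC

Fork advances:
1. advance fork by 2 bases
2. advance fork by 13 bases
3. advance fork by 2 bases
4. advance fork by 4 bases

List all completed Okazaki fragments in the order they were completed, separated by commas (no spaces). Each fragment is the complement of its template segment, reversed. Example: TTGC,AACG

Answer: GTAGG,TCTAT,GGGGG,TCCGA

Derivation:
Step 1: advance 2 -> fork_pos = 0 + 2 = 2. Next multiple of 5 is 5 (not reached); still 0 fragment(s).
Step 2: advance 13 -> fork_pos = 2 + 13 = 15. Reached multiple(s) of 5: 5, 10, 15 -> fragments 1-3 completed (3 total).
Step 3: advance 2 -> fork_pos = 15 + 2 = 17. Next multiple of 5 is 20 (not reached); still 3 fragment(s).
Step 4: advance 4 -> fork_pos = 17 + 4 = 21. Reached multiple(s) of 5: 20 -> fragment 4 completed (4 total).
Final fork_pos = 21, so 4 fragment(s) are complete. Build each: template segment -> complement -> reverse.
Fragment 1: template[0:5] = CCTAC -> complement GGATG -> reversed GTAGG
Fragment 2: template[5:10] = ATAGA -> complement TATCT -> reversed TCTAT
Fragment 3: template[10:15] = CCCCC -> complement GGGGG -> reversed GGGGG
Fragment 4: template[15:20] = TCGGA -> complement AGCCT -> reversed TCCGA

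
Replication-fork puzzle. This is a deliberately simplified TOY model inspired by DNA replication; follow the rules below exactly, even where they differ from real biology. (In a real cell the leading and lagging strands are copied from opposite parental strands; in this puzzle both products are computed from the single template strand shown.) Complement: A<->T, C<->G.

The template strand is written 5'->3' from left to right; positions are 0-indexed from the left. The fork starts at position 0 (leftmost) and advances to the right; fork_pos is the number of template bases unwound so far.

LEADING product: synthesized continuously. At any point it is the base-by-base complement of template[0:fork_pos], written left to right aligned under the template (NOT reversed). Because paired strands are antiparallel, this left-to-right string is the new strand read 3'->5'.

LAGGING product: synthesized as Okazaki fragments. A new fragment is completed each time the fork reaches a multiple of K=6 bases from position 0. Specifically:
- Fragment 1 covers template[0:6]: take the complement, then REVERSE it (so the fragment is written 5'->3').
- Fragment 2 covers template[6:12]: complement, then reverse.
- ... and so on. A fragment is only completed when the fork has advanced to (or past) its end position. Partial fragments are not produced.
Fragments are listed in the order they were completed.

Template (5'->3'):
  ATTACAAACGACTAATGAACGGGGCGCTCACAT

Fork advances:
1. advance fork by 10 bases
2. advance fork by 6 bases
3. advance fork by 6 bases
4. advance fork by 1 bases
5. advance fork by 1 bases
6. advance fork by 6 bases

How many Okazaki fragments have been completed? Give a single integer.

Answer: 5

Derivation:
Step 1: advance 10 -> fork_pos = 0 + 10 = 10. Reached multiple(s) of 6: 6 -> fragment 1 completed (1 total).
Step 2: advance 6 -> fork_pos = 10 + 6 = 16. Reached multiple(s) of 6: 12 -> fragment 2 completed (2 total).
Step 3: advance 6 -> fork_pos = 16 + 6 = 22. Reached multiple(s) of 6: 18 -> fragment 3 completed (3 total).
Step 4: advance 1 -> fork_pos = 22 + 1 = 23. Next multiple of 6 is 24 (not reached); still 3 fragment(s).
Step 5: advance 1 -> fork_pos = 23 + 1 = 24. Reached multiple(s) of 6: 24 -> fragment 4 completed (4 total).
Step 6: advance 6 -> fork_pos = 24 + 6 = 30. Reached multiple(s) of 6: 30 -> fragment 5 completed (5 total).
Check: final fork_pos = 30; the multiples of 6 that are <= 30 are 6..30 -> 30 // 6 = 5 completed fragment(s).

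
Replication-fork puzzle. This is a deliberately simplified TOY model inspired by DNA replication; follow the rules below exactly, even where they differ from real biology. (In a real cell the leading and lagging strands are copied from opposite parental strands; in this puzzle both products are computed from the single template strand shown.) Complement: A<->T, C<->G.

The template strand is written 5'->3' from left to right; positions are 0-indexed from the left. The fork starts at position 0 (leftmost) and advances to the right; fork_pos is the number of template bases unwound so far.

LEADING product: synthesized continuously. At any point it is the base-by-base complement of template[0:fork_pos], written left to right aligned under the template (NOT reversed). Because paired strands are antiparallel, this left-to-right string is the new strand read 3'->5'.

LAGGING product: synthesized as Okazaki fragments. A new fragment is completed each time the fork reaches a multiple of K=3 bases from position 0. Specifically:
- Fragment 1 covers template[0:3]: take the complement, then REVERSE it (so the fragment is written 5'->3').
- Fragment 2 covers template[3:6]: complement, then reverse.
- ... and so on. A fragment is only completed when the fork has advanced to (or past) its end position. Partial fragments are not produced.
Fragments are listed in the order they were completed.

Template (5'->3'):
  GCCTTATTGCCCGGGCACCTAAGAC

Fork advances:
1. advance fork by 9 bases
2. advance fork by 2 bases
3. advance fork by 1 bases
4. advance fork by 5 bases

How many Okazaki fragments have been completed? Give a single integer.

Answer: 5

Derivation:
Step 1: advance 9 -> fork_pos = 0 + 9 = 9. Reached multiple(s) of 3: 3, 6, 9 -> fragments 1-3 completed (3 total).
Step 2: advance 2 -> fork_pos = 9 + 2 = 11. Next multiple of 3 is 12 (not reached); still 3 fragment(s).
Step 3: advance 1 -> fork_pos = 11 + 1 = 12. Reached multiple(s) of 3: 12 -> fragment 4 completed (4 total).
Step 4: advance 5 -> fork_pos = 12 + 5 = 17. Reached multiple(s) of 3: 15 -> fragment 5 completed (5 total).
Check: final fork_pos = 17; the multiples of 3 that are <= 17 are 3..15 -> 17 // 3 = 5 completed fragment(s).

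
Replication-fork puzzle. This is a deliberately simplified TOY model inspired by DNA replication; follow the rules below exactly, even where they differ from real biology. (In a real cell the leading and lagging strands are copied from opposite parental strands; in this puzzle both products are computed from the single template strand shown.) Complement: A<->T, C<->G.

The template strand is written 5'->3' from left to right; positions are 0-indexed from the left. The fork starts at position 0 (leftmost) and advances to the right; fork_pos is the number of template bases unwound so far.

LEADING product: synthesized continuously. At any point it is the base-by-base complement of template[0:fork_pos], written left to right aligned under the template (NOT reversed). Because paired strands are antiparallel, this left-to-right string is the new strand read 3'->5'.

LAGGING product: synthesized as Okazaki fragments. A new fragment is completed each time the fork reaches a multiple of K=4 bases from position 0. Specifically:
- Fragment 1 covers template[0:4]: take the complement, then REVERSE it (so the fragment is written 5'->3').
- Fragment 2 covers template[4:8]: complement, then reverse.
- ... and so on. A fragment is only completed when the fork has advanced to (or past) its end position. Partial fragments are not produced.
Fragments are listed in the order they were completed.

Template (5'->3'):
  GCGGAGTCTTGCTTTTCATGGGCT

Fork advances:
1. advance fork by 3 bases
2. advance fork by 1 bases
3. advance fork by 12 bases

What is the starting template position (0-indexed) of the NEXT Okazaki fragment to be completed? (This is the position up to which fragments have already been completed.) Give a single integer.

Step 1: advance 3 -> fork_pos = 0 + 3 = 3. Next multiple of 4 is 4 (not reached); still 0 fragment(s).
Step 2: advance 1 -> fork_pos = 3 + 1 = 4. Reached multiple(s) of 4: 4 -> fragment 1 completed (1 total).
Step 3: advance 12 -> fork_pos = 4 + 12 = 16. Reached multiple(s) of 4: 8, 12, 16 -> fragments 2-4 completed (4 total).
4 fragment(s) completed, covering template[0:16] (4 x 4 = 16). The next fragment, fragment 5, covers template[16:20], so it starts at position 16.

Answer: 16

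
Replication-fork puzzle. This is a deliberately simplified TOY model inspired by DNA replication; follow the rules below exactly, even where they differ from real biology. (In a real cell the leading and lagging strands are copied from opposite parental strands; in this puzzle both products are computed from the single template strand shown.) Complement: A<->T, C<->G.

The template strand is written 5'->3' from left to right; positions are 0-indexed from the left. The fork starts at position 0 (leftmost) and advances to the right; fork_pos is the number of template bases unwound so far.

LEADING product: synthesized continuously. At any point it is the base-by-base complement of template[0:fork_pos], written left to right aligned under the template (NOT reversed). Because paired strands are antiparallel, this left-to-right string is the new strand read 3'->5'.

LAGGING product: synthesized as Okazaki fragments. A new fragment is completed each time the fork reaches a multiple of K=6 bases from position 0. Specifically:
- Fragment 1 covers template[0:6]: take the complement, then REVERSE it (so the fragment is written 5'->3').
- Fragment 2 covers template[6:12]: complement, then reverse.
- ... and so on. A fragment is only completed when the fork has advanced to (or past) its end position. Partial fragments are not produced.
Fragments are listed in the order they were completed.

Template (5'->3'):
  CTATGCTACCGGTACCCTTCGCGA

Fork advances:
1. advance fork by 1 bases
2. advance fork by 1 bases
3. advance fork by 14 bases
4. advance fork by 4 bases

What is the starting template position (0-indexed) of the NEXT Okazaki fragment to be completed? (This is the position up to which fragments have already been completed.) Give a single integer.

Answer: 18

Derivation:
Step 1: advance 1 -> fork_pos = 0 + 1 = 1. Next multiple of 6 is 6 (not reached); still 0 fragment(s).
Step 2: advance 1 -> fork_pos = 1 + 1 = 2. Next multiple of 6 is 6 (not reached); still 0 fragment(s).
Step 3: advance 14 -> fork_pos = 2 + 14 = 16. Reached multiple(s) of 6: 6, 12 -> fragments 1-2 completed (2 total).
Step 4: advance 4 -> fork_pos = 16 + 4 = 20. Reached multiple(s) of 6: 18 -> fragment 3 completed (3 total).
3 fragment(s) completed, covering template[0:18] (3 x 6 = 18). The next fragment, fragment 4, covers template[18:24], so it starts at position 18.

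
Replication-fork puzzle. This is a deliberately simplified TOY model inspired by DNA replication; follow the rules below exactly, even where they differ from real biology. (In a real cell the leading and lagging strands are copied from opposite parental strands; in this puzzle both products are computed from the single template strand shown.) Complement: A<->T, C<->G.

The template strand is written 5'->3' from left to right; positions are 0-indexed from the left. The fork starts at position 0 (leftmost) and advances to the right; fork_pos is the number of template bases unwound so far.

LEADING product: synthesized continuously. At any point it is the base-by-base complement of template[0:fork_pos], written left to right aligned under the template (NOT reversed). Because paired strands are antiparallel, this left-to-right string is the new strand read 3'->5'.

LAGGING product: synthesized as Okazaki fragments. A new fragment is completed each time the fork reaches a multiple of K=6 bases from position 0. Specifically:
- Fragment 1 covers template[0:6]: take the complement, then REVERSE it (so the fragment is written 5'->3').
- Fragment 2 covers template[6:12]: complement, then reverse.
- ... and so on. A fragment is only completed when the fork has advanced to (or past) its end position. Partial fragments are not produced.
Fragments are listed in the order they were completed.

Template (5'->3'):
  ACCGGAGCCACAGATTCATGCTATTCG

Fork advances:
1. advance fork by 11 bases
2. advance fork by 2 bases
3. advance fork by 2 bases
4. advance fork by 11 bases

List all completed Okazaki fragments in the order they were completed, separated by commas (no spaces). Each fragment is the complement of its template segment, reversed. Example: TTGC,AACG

Step 1: advance 11 -> fork_pos = 0 + 11 = 11. Reached multiple(s) of 6: 6 -> fragment 1 completed (1 total).
Step 2: advance 2 -> fork_pos = 11 + 2 = 13. Reached multiple(s) of 6: 12 -> fragment 2 completed (2 total).
Step 3: advance 2 -> fork_pos = 13 + 2 = 15. Next multiple of 6 is 18 (not reached); still 2 fragment(s).
Step 4: advance 11 -> fork_pos = 15 + 11 = 26. Reached multiple(s) of 6: 18, 24 -> fragments 3-4 completed (4 total).
Final fork_pos = 26, so 4 fragment(s) are complete. Build each: template segment -> complement -> reverse.
Fragment 1: template[0:6] = ACCGGA -> complement TGGCCT -> reversed TCCGGT
Fragment 2: template[6:12] = GCCACA -> complement CGGTGT -> reversed TGTGGC
Fragment 3: template[12:18] = GATTCA -> complement CTAAGT -> reversed TGAATC
Fragment 4: template[18:24] = TGCTAT -> complement ACGATA -> reversed ATAGCA

Answer: TCCGGT,TGTGGC,TGAATC,ATAGCA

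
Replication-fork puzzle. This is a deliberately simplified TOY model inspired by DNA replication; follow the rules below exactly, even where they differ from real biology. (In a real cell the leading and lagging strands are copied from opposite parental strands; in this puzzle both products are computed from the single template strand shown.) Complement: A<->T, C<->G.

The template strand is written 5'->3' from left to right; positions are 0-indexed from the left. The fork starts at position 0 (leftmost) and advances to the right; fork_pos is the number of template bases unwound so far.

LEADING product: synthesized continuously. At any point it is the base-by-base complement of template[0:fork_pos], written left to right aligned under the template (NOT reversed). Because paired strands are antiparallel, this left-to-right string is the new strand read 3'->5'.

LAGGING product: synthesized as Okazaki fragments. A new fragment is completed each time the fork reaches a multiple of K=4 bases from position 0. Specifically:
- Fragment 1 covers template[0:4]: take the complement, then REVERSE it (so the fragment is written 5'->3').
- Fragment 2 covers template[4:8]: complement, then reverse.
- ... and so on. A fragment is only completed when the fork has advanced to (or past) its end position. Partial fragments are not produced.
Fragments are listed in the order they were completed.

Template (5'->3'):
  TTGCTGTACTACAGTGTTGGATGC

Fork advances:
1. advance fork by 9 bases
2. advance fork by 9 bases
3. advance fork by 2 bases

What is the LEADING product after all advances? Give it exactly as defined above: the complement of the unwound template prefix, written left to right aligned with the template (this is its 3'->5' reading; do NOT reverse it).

Step 1: advance 9 -> fork_pos = 0 + 9 = 9.
Step 2: advance 9 -> fork_pos = 9 + 9 = 18.
Step 3: advance 2 -> fork_pos = 18 + 2 = 20.
Unwound prefix: template[0:20] = TTGCTGTACTACAGTGTTGG
Complement it base by base (A<->T, C<->G), keeping left-to-right order:
  [0:5] TTGCT -> AACGA
  [5:10] GTACT -> CATGA
  [10:15] ACAGT -> TGTCA
  [15:20] GTTGG -> CAACC
Concatenate: AACGACATGATGTCACAACC (length 20; written aligned with the template, i.e. 3'->5').

Answer: AACGACATGATGTCACAACC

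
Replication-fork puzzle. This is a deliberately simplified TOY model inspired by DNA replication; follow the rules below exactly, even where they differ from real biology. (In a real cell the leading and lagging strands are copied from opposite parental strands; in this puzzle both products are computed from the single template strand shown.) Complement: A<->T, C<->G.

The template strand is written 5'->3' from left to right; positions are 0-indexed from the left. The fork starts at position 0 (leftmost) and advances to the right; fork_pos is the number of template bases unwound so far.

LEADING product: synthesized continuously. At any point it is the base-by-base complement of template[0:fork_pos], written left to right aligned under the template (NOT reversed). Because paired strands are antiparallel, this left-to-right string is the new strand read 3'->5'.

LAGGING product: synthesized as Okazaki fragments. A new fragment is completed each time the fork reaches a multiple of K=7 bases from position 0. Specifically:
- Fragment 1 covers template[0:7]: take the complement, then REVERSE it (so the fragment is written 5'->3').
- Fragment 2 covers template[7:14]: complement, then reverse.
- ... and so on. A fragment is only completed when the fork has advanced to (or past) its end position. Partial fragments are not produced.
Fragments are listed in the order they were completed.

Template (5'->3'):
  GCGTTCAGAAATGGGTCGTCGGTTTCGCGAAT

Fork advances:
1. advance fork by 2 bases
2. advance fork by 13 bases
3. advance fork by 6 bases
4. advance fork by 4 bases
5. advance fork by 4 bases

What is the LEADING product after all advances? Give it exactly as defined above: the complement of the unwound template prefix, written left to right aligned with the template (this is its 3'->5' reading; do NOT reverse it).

Answer: CGCAAGTCTTTACCCAGCAGCCAAAGCGC

Derivation:
Step 1: advance 2 -> fork_pos = 0 + 2 = 2.
Step 2: advance 13 -> fork_pos = 2 + 13 = 15.
Step 3: advance 6 -> fork_pos = 15 + 6 = 21.
Step 4: advance 4 -> fork_pos = 21 + 4 = 25.
Step 5: advance 4 -> fork_pos = 25 + 4 = 29.
Unwound prefix: template[0:29] = GCGTTCAGAAATGGGTCGTCGGTTTCGCG
Complement it base by base (A<->T, C<->G), keeping left-to-right order:
  [0:5] GCGTT -> CGCAA
  [5:10] CAGAA -> GTCTT
  [10:15] ATGGG -> TACCC
  [15:20] TCGTC -> AGCAG
  [20:25] GGTTT -> CCAAA
  [25:29] CGCG -> GCGC
Concatenate: CGCAAGTCTTTACCCAGCAGCCAAAGCGC (length 29; written aligned with the template, i.e. 3'->5').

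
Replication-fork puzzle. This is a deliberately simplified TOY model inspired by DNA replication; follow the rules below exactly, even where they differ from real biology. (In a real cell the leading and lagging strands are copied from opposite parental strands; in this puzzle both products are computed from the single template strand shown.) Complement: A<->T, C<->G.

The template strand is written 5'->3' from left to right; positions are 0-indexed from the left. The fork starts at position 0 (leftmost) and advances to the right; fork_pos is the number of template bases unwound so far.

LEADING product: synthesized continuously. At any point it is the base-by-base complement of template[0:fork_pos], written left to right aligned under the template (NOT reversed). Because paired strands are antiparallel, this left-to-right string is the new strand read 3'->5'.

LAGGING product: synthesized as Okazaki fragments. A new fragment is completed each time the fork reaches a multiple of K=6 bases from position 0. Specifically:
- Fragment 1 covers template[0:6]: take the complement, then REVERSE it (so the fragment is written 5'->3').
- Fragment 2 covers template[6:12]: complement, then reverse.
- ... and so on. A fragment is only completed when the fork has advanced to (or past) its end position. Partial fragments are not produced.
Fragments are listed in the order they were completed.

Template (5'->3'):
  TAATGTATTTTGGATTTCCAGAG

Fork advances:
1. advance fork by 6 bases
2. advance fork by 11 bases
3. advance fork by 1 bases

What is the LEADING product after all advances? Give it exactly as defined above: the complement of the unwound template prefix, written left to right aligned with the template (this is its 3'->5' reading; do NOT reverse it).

Step 1: advance 6 -> fork_pos = 0 + 6 = 6.
Step 2: advance 11 -> fork_pos = 6 + 11 = 17.
Step 3: advance 1 -> fork_pos = 17 + 1 = 18.
Unwound prefix: template[0:18] = TAATGTATTTTGGATTTC
Complement it base by base (A<->T, C<->G), keeping left-to-right order:
  [0:5] TAATG -> ATTAC
  [5:10] TATTT -> ATAAA
  [10:15] TGGAT -> ACCTA
  [15:18] TTC -> AAG
Concatenate: ATTACATAAAACCTAAAG (length 18; written aligned with the template, i.e. 3'->5').

Answer: ATTACATAAAACCTAAAG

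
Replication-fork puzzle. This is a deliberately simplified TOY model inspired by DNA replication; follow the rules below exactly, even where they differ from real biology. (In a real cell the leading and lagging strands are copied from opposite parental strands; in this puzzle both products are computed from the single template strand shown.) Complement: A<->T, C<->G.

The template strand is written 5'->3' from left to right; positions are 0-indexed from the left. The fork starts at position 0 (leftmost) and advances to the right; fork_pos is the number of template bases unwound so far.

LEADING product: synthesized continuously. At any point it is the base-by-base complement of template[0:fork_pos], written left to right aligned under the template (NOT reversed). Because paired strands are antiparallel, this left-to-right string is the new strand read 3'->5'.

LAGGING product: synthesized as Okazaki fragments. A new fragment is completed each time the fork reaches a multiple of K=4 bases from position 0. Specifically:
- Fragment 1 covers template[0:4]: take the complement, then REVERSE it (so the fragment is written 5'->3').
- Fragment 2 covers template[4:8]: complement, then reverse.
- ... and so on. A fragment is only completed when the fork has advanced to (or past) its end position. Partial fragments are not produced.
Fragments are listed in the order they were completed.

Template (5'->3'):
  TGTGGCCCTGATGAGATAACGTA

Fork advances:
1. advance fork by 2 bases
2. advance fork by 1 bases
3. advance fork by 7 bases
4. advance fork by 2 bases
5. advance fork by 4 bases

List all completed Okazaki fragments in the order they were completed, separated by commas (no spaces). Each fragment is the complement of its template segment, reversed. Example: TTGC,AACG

Step 1: advance 2 -> fork_pos = 0 + 2 = 2. Next multiple of 4 is 4 (not reached); still 0 fragment(s).
Step 2: advance 1 -> fork_pos = 2 + 1 = 3. Next multiple of 4 is 4 (not reached); still 0 fragment(s).
Step 3: advance 7 -> fork_pos = 3 + 7 = 10. Reached multiple(s) of 4: 4, 8 -> fragments 1-2 completed (2 total).
Step 4: advance 2 -> fork_pos = 10 + 2 = 12. Reached multiple(s) of 4: 12 -> fragment 3 completed (3 total).
Step 5: advance 4 -> fork_pos = 12 + 4 = 16. Reached multiple(s) of 4: 16 -> fragment 4 completed (4 total).
Final fork_pos = 16, so 4 fragment(s) are complete. Build each: template segment -> complement -> reverse.
Fragment 1: template[0:4] = TGTG -> complement ACAC -> reversed CACA
Fragment 2: template[4:8] = GCCC -> complement CGGG -> reversed GGGC
Fragment 3: template[8:12] = TGAT -> complement ACTA -> reversed ATCA
Fragment 4: template[12:16] = GAGA -> complement CTCT -> reversed TCTC

Answer: CACA,GGGC,ATCA,TCTC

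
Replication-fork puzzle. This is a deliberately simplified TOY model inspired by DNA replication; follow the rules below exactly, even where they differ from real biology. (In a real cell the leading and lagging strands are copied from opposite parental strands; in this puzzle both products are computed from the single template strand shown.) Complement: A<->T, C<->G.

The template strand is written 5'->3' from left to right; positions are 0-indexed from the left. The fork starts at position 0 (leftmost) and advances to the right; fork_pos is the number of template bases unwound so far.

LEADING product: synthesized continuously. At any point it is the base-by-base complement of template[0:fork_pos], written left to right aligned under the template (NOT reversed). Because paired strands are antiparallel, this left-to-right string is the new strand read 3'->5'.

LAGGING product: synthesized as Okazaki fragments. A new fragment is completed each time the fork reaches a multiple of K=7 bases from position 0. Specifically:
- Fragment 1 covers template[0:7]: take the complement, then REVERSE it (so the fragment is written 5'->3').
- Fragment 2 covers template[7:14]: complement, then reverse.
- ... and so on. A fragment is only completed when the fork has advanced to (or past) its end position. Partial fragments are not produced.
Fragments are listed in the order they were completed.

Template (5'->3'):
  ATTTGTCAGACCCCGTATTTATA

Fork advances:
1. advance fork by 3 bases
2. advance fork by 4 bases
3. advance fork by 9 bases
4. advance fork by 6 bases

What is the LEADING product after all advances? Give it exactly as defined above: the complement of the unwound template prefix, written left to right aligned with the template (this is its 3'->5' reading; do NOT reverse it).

Step 1: advance 3 -> fork_pos = 0 + 3 = 3.
Step 2: advance 4 -> fork_pos = 3 + 4 = 7.
Step 3: advance 9 -> fork_pos = 7 + 9 = 16.
Step 4: advance 6 -> fork_pos = 16 + 6 = 22.
Unwound prefix: template[0:22] = ATTTGTCAGACCCCGTATTTAT
Complement it base by base (A<->T, C<->G), keeping left-to-right order:
  [0:5] ATTTG -> TAAAC
  [5:10] TCAGA -> AGTCT
  [10:15] CCCCG -> GGGGC
  [15:20] TATTT -> ATAAA
  [20:22] AT -> TA
Concatenate: TAAACAGTCTGGGGCATAAATA (length 22; written aligned with the template, i.e. 3'->5').

Answer: TAAACAGTCTGGGGCATAAATA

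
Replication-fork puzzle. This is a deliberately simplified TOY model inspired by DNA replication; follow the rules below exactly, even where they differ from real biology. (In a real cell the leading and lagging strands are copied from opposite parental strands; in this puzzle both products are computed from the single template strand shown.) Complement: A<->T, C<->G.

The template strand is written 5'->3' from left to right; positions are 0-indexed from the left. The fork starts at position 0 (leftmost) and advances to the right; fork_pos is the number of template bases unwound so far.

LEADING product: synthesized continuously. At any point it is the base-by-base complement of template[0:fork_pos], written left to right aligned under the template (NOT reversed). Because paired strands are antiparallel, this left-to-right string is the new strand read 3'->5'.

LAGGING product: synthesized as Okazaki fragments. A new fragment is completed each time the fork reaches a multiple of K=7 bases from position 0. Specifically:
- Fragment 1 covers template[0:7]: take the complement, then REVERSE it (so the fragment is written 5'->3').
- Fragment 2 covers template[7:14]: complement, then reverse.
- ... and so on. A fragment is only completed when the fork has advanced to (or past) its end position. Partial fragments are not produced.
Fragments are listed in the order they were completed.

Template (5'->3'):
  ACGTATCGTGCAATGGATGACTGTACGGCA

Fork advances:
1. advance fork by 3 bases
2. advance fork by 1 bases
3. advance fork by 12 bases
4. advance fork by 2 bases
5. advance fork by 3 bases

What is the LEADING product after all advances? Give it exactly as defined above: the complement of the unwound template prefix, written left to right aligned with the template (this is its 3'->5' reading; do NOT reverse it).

Answer: TGCATAGCACGTTACCTACTG

Derivation:
Step 1: advance 3 -> fork_pos = 0 + 3 = 3.
Step 2: advance 1 -> fork_pos = 3 + 1 = 4.
Step 3: advance 12 -> fork_pos = 4 + 12 = 16.
Step 4: advance 2 -> fork_pos = 16 + 2 = 18.
Step 5: advance 3 -> fork_pos = 18 + 3 = 21.
Unwound prefix: template[0:21] = ACGTATCGTGCAATGGATGAC
Complement it base by base (A<->T, C<->G), keeping left-to-right order:
  [0:5] ACGTA -> TGCAT
  [5:10] TCGTG -> AGCAC
  [10:15] CAATG -> GTTAC
  [15:20] GATGA -> CTACT
  [20:21] C -> G
Concatenate: TGCATAGCACGTTACCTACTG (length 21; written aligned with the template, i.e. 3'->5').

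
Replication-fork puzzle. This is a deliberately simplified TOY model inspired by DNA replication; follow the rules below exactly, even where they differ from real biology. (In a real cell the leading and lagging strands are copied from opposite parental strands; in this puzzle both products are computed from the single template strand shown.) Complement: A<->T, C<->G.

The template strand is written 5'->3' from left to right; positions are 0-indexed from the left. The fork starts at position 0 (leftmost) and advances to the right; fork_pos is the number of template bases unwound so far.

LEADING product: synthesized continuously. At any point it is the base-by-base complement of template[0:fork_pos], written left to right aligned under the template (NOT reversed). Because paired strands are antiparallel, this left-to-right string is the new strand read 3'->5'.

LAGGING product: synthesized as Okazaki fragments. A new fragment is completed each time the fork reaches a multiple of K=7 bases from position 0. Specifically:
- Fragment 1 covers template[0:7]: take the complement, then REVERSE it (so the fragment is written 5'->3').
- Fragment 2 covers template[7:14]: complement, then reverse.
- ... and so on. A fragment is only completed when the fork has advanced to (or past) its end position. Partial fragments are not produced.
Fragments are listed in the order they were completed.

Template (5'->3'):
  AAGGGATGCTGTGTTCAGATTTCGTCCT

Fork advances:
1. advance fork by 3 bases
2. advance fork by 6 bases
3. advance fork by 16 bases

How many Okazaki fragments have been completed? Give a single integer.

Step 1: advance 3 -> fork_pos = 0 + 3 = 3. Next multiple of 7 is 7 (not reached); still 0 fragment(s).
Step 2: advance 6 -> fork_pos = 3 + 6 = 9. Reached multiple(s) of 7: 7 -> fragment 1 completed (1 total).
Step 3: advance 16 -> fork_pos = 9 + 16 = 25. Reached multiple(s) of 7: 14, 21 -> fragments 2-3 completed (3 total).
Check: final fork_pos = 25; the multiples of 7 that are <= 25 are 7..21 -> 25 // 7 = 3 completed fragment(s).

Answer: 3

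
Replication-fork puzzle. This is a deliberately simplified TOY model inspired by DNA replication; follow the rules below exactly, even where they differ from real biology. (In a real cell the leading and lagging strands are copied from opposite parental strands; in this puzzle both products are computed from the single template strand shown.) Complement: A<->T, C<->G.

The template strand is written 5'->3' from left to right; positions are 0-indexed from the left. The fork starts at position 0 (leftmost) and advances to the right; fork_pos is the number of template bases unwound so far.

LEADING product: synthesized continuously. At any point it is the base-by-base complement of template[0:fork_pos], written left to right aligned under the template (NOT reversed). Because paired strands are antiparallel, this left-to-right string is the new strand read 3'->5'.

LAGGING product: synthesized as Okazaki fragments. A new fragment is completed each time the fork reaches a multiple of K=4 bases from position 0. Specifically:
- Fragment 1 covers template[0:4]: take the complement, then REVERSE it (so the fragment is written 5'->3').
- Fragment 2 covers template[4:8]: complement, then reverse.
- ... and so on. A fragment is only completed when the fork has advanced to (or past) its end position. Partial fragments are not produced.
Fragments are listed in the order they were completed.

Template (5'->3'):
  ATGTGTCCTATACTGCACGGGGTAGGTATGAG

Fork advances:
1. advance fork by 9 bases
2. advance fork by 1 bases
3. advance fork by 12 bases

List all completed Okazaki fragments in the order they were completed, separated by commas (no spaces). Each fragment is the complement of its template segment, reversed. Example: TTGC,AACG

Step 1: advance 9 -> fork_pos = 0 + 9 = 9. Reached multiple(s) of 4: 4, 8 -> fragments 1-2 completed (2 total).
Step 2: advance 1 -> fork_pos = 9 + 1 = 10. Next multiple of 4 is 12 (not reached); still 2 fragment(s).
Step 3: advance 12 -> fork_pos = 10 + 12 = 22. Reached multiple(s) of 4: 12, 16, 20 -> fragments 3-5 completed (5 total).
Final fork_pos = 22, so 5 fragment(s) are complete. Build each: template segment -> complement -> reverse.
Fragment 1: template[0:4] = ATGT -> complement TACA -> reversed ACAT
Fragment 2: template[4:8] = GTCC -> complement CAGG -> reversed GGAC
Fragment 3: template[8:12] = TATA -> complement ATAT -> reversed TATA
Fragment 4: template[12:16] = CTGC -> complement GACG -> reversed GCAG
Fragment 5: template[16:20] = ACGG -> complement TGCC -> reversed CCGT

Answer: ACAT,GGAC,TATA,GCAG,CCGT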